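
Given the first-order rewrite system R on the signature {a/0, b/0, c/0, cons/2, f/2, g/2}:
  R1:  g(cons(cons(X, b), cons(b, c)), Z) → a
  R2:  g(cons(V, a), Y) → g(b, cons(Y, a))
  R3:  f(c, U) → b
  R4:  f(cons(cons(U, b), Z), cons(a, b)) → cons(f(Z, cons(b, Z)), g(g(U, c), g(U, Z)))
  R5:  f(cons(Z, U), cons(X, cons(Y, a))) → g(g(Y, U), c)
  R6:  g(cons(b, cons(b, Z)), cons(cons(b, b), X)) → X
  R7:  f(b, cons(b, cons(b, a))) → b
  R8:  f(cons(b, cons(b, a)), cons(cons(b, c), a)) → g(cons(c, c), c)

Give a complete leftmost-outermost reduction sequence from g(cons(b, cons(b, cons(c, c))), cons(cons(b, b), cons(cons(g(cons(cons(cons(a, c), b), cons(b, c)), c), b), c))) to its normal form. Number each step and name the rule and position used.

cons(cons(a, b), c)

1. g(cons(b, cons(b, cons(c, c))), cons(cons(b, b), cons(cons(g(cons(cons(cons(a, c), b), cons(b, c)), c), b), c)))  →  cons(cons(g(cons(cons(cons(a, c), b), cons(b, c)), c), b), c)   [R6 at ε]
2. cons(cons(g(cons(cons(cons(a, c), b), cons(b, c)), c), b), c)  →  cons(cons(a, b), c)   [R1 at 1.1]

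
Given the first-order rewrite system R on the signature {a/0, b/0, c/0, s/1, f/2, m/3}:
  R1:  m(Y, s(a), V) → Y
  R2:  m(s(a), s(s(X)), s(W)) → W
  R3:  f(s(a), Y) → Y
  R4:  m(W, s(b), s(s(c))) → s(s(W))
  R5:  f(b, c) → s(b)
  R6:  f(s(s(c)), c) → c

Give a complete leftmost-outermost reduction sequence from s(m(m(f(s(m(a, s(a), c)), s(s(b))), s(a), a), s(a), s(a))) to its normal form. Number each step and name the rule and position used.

1. s(m(m(f(s(m(a, s(a), c)), s(s(b))), s(a), a), s(a), s(a)))  →  s(m(f(s(m(a, s(a), c)), s(s(b))), s(a), a))   [R1 at 1]
2. s(m(f(s(m(a, s(a), c)), s(s(b))), s(a), a))  →  s(f(s(m(a, s(a), c)), s(s(b))))   [R1 at 1]
3. s(f(s(m(a, s(a), c)), s(s(b))))  →  s(f(s(a), s(s(b))))   [R1 at 1.1.1]
4. s(f(s(a), s(s(b))))  →  s(s(s(b)))   [R3 at 1]

s(s(s(b)))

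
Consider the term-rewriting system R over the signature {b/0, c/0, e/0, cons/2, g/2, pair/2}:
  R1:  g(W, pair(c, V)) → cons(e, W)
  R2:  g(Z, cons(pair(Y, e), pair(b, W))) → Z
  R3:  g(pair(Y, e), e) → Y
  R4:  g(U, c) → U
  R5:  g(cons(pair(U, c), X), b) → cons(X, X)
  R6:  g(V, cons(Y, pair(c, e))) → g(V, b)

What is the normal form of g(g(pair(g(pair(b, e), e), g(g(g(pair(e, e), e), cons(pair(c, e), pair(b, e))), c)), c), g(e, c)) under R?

b

1. g(g(pair(g(pair(b, e), e), g(g(g(pair(e, e), e), cons(pair(c, e), pair(b, e))), c)), c), g(e, c))  →  g(pair(g(pair(b, e), e), g(g(g(pair(e, e), e), cons(pair(c, e), pair(b, e))), c)), g(e, c))   [R4 at 1]
2. g(pair(g(pair(b, e), e), g(g(g(pair(e, e), e), cons(pair(c, e), pair(b, e))), c)), g(e, c))  →  g(pair(b, g(g(g(pair(e, e), e), cons(pair(c, e), pair(b, e))), c)), g(e, c))   [R3 at 1.1]
3. g(pair(b, g(g(g(pair(e, e), e), cons(pair(c, e), pair(b, e))), c)), g(e, c))  →  g(pair(b, g(g(pair(e, e), e), cons(pair(c, e), pair(b, e)))), g(e, c))   [R4 at 1.2]
4. g(pair(b, g(g(pair(e, e), e), cons(pair(c, e), pair(b, e)))), g(e, c))  →  g(pair(b, g(pair(e, e), e)), g(e, c))   [R2 at 1.2]
5. g(pair(b, g(pair(e, e), e)), g(e, c))  →  g(pair(b, e), g(e, c))   [R3 at 1.2]
6. g(pair(b, e), g(e, c))  →  g(pair(b, e), e)   [R4 at 2]
7. g(pair(b, e), e)  →  b   [R3 at ε]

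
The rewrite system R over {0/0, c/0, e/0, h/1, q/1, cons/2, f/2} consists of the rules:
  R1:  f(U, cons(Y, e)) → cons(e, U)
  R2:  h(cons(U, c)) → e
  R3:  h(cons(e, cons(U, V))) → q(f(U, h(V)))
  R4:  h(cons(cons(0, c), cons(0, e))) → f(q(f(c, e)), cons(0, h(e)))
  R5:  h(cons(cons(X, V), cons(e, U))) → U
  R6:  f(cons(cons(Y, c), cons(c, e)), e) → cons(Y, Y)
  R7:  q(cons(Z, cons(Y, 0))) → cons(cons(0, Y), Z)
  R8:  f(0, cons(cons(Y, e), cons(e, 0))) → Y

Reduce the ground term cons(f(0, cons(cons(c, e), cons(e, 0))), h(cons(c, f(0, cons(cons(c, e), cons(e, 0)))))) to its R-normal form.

cons(c, e)

1. cons(f(0, cons(cons(c, e), cons(e, 0))), h(cons(c, f(0, cons(cons(c, e), cons(e, 0))))))  →  cons(c, h(cons(c, f(0, cons(cons(c, e), cons(e, 0))))))   [R8 at 1]
2. cons(c, h(cons(c, f(0, cons(cons(c, e), cons(e, 0))))))  →  cons(c, h(cons(c, c)))   [R8 at 2.1.2]
3. cons(c, h(cons(c, c)))  →  cons(c, e)   [R2 at 2]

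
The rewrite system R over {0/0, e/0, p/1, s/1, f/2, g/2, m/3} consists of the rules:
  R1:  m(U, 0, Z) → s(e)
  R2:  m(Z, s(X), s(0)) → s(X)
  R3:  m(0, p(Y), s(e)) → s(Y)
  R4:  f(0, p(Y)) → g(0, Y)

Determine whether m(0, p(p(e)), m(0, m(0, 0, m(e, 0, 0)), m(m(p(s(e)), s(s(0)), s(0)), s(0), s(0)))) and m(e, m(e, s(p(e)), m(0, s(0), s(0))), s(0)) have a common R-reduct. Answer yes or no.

Reduce t₁ = m(0, p(p(e)), m(0, m(0, 0, m(e, 0, 0)), m(m(p(s(e)), s(s(0)), s(0)), s(0), s(0)))):
1. m(0, p(p(e)), m(0, m(0, 0, m(e, 0, 0)), m(m(p(s(e)), s(s(0)), s(0)), s(0), s(0))))  →  m(0, p(p(e)), m(0, s(e), m(m(p(s(e)), s(s(0)), s(0)), s(0), s(0))))   [R1 at 3.2]
2. m(0, p(p(e)), m(0, s(e), m(m(p(s(e)), s(s(0)), s(0)), s(0), s(0))))  →  m(0, p(p(e)), m(0, s(e), s(0)))   [R2 at 3.3]
3. m(0, p(p(e)), m(0, s(e), s(0)))  →  m(0, p(p(e)), s(e))   [R2 at 3]
4. m(0, p(p(e)), s(e))  →  s(p(e))   [R3 at ε]

Reduce t₂ = m(e, m(e, s(p(e)), m(0, s(0), s(0))), s(0)):
1. m(e, m(e, s(p(e)), m(0, s(0), s(0))), s(0))  →  m(e, m(e, s(p(e)), s(0)), s(0))   [R2 at 2.3]
2. m(e, m(e, s(p(e)), s(0)), s(0))  →  m(e, s(p(e)), s(0))   [R2 at 2]
3. m(e, s(p(e)), s(0))  →  s(p(e))   [R2 at ε]

yes — NF(t₁) = s(p(e)), NF(t₂) = s(p(e))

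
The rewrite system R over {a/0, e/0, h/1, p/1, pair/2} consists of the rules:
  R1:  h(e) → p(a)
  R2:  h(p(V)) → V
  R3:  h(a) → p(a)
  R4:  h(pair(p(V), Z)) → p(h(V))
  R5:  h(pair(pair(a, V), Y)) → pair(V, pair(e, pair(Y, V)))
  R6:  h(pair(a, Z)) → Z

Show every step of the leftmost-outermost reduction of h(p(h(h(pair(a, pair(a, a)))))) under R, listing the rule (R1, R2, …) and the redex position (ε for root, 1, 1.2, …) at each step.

1. h(p(h(h(pair(a, pair(a, a))))))  →  h(h(pair(a, pair(a, a))))   [R2 at ε]
2. h(h(pair(a, pair(a, a))))  →  h(pair(a, a))   [R6 at 1]
3. h(pair(a, a))  →  a   [R6 at ε]

a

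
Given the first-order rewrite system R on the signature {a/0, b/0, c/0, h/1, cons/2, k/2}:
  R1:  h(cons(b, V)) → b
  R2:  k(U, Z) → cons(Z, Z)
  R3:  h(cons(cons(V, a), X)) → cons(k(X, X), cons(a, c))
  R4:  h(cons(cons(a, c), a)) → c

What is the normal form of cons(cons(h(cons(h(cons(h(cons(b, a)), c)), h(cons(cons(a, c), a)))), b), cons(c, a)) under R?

1. cons(cons(h(cons(h(cons(h(cons(b, a)), c)), h(cons(cons(a, c), a)))), b), cons(c, a))  →  cons(cons(h(cons(h(cons(b, c)), h(cons(cons(a, c), a)))), b), cons(c, a))   [R1 at 1.1.1.1.1.1]
2. cons(cons(h(cons(h(cons(b, c)), h(cons(cons(a, c), a)))), b), cons(c, a))  →  cons(cons(h(cons(b, h(cons(cons(a, c), a)))), b), cons(c, a))   [R1 at 1.1.1.1]
3. cons(cons(h(cons(b, h(cons(cons(a, c), a)))), b), cons(c, a))  →  cons(cons(b, b), cons(c, a))   [R1 at 1.1]

cons(cons(b, b), cons(c, a))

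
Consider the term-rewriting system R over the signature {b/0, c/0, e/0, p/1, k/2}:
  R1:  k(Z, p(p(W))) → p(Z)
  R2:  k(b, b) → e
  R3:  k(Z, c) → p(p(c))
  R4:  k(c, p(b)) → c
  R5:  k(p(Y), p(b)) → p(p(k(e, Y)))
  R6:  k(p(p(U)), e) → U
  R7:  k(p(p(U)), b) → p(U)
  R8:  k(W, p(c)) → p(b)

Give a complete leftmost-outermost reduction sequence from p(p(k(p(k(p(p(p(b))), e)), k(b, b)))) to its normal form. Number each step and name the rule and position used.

p(p(b))

1. p(p(k(p(k(p(p(p(b))), e)), k(b, b))))  →  p(p(k(p(p(b)), k(b, b))))   [R6 at 1.1.1.1]
2. p(p(k(p(p(b)), k(b, b))))  →  p(p(k(p(p(b)), e)))   [R2 at 1.1.2]
3. p(p(k(p(p(b)), e)))  →  p(p(b))   [R6 at 1.1]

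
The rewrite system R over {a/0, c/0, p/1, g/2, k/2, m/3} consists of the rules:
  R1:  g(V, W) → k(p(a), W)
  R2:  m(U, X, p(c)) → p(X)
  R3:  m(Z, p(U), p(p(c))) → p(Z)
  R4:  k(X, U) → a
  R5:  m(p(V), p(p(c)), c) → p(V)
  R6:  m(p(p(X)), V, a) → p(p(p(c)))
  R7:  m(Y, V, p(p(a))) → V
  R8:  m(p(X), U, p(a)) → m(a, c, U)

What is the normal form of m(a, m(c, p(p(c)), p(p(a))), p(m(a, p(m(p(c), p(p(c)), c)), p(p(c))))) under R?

p(p(c))

1. m(a, m(c, p(p(c)), p(p(a))), p(m(a, p(m(p(c), p(p(c)), c)), p(p(c)))))  →  m(a, p(p(c)), p(m(a, p(m(p(c), p(p(c)), c)), p(p(c)))))   [R7 at 2]
2. m(a, p(p(c)), p(m(a, p(m(p(c), p(p(c)), c)), p(p(c)))))  →  m(a, p(p(c)), p(p(a)))   [R3 at 3.1]
3. m(a, p(p(c)), p(p(a)))  →  p(p(c))   [R7 at ε]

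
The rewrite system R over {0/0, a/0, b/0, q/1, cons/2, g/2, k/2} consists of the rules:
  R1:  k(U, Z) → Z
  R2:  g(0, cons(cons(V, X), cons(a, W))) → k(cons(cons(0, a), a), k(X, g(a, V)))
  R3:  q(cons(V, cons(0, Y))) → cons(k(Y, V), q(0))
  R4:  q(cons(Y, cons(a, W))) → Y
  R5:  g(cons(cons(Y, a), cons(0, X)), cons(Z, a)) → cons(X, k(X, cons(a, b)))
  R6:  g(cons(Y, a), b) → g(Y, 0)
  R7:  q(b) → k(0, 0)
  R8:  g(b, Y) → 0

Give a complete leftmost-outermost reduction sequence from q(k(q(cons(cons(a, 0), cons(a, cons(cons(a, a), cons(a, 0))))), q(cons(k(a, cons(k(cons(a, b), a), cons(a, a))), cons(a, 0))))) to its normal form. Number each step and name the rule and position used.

a

1. q(k(q(cons(cons(a, 0), cons(a, cons(cons(a, a), cons(a, 0))))), q(cons(k(a, cons(k(cons(a, b), a), cons(a, a))), cons(a, 0)))))  →  q(q(cons(k(a, cons(k(cons(a, b), a), cons(a, a))), cons(a, 0))))   [R1 at 1]
2. q(q(cons(k(a, cons(k(cons(a, b), a), cons(a, a))), cons(a, 0))))  →  q(k(a, cons(k(cons(a, b), a), cons(a, a))))   [R4 at 1]
3. q(k(a, cons(k(cons(a, b), a), cons(a, a))))  →  q(cons(k(cons(a, b), a), cons(a, a)))   [R1 at 1]
4. q(cons(k(cons(a, b), a), cons(a, a)))  →  k(cons(a, b), a)   [R4 at ε]
5. k(cons(a, b), a)  →  a   [R1 at ε]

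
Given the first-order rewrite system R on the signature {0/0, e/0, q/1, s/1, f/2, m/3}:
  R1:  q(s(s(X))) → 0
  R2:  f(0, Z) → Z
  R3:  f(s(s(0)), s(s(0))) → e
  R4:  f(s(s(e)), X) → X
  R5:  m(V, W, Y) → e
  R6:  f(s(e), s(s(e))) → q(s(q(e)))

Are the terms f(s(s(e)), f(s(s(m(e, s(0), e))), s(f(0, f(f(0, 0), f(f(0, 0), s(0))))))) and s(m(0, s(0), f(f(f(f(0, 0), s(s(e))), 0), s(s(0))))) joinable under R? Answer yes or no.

no — NF(t₁) = s(s(0)), NF(t₂) = s(e)

Reduce t₁ = f(s(s(e)), f(s(s(m(e, s(0), e))), s(f(0, f(f(0, 0), f(f(0, 0), s(0))))))):
1. f(s(s(e)), f(s(s(m(e, s(0), e))), s(f(0, f(f(0, 0), f(f(0, 0), s(0)))))))  →  f(s(s(m(e, s(0), e))), s(f(0, f(f(0, 0), f(f(0, 0), s(0))))))   [R4 at ε]
2. f(s(s(m(e, s(0), e))), s(f(0, f(f(0, 0), f(f(0, 0), s(0))))))  →  f(s(s(e)), s(f(0, f(f(0, 0), f(f(0, 0), s(0))))))   [R5 at 1.1.1]
3. f(s(s(e)), s(f(0, f(f(0, 0), f(f(0, 0), s(0))))))  →  s(f(0, f(f(0, 0), f(f(0, 0), s(0)))))   [R4 at ε]
4. s(f(0, f(f(0, 0), f(f(0, 0), s(0)))))  →  s(f(f(0, 0), f(f(0, 0), s(0))))   [R2 at 1]
5. s(f(f(0, 0), f(f(0, 0), s(0))))  →  s(f(0, f(f(0, 0), s(0))))   [R2 at 1.1]
6. s(f(0, f(f(0, 0), s(0))))  →  s(f(f(0, 0), s(0)))   [R2 at 1]
7. s(f(f(0, 0), s(0)))  →  s(f(0, s(0)))   [R2 at 1.1]
8. s(f(0, s(0)))  →  s(s(0))   [R2 at 1]

Reduce t₂ = s(m(0, s(0), f(f(f(f(0, 0), s(s(e))), 0), s(s(0))))):
1. s(m(0, s(0), f(f(f(f(0, 0), s(s(e))), 0), s(s(0)))))  →  s(e)   [R5 at 1]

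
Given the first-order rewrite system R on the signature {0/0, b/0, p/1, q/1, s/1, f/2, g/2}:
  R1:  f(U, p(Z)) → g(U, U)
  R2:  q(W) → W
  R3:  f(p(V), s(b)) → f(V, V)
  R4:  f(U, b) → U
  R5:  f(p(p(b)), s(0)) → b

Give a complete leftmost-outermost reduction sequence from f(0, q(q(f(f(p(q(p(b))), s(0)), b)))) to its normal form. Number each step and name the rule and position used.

0

1. f(0, q(q(f(f(p(q(p(b))), s(0)), b))))  →  f(0, q(f(f(p(q(p(b))), s(0)), b)))   [R2 at 2]
2. f(0, q(f(f(p(q(p(b))), s(0)), b)))  →  f(0, f(f(p(q(p(b))), s(0)), b))   [R2 at 2]
3. f(0, f(f(p(q(p(b))), s(0)), b))  →  f(0, f(p(q(p(b))), s(0)))   [R4 at 2]
4. f(0, f(p(q(p(b))), s(0)))  →  f(0, f(p(p(b)), s(0)))   [R2 at 2.1.1]
5. f(0, f(p(p(b)), s(0)))  →  f(0, b)   [R5 at 2]
6. f(0, b)  →  0   [R4 at ε]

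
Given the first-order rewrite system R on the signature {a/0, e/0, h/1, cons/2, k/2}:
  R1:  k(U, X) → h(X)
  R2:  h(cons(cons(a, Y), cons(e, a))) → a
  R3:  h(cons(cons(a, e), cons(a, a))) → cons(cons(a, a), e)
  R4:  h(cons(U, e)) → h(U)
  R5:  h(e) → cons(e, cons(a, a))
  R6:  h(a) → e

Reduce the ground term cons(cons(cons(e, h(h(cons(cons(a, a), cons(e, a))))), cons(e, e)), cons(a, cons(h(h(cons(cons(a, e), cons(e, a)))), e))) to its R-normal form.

1. cons(cons(cons(e, h(h(cons(cons(a, a), cons(e, a))))), cons(e, e)), cons(a, cons(h(h(cons(cons(a, e), cons(e, a)))), e)))  →  cons(cons(cons(e, h(a)), cons(e, e)), cons(a, cons(h(h(cons(cons(a, e), cons(e, a)))), e)))   [R2 at 1.1.2.1]
2. cons(cons(cons(e, h(a)), cons(e, e)), cons(a, cons(h(h(cons(cons(a, e), cons(e, a)))), e)))  →  cons(cons(cons(e, e), cons(e, e)), cons(a, cons(h(h(cons(cons(a, e), cons(e, a)))), e)))   [R6 at 1.1.2]
3. cons(cons(cons(e, e), cons(e, e)), cons(a, cons(h(h(cons(cons(a, e), cons(e, a)))), e)))  →  cons(cons(cons(e, e), cons(e, e)), cons(a, cons(h(a), e)))   [R2 at 2.2.1.1]
4. cons(cons(cons(e, e), cons(e, e)), cons(a, cons(h(a), e)))  →  cons(cons(cons(e, e), cons(e, e)), cons(a, cons(e, e)))   [R6 at 2.2.1]

cons(cons(cons(e, e), cons(e, e)), cons(a, cons(e, e)))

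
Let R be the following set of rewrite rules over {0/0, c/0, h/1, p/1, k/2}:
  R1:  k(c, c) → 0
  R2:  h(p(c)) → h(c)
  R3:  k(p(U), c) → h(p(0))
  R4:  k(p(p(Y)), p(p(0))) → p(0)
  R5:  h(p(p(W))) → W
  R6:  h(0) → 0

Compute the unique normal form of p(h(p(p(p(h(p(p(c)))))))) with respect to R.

1. p(h(p(p(p(h(p(p(c))))))))  →  p(p(h(p(p(c)))))   [R5 at 1]
2. p(p(h(p(p(c)))))  →  p(p(c))   [R5 at 1.1]

p(p(c))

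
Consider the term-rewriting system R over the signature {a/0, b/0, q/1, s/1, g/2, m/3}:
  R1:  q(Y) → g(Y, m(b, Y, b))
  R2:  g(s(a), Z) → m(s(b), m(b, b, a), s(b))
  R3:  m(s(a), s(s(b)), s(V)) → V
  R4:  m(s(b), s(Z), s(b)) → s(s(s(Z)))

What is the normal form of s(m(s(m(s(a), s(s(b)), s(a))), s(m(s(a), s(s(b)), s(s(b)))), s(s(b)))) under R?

s(s(b))

1. s(m(s(m(s(a), s(s(b)), s(a))), s(m(s(a), s(s(b)), s(s(b)))), s(s(b))))  →  s(m(s(a), s(m(s(a), s(s(b)), s(s(b)))), s(s(b))))   [R3 at 1.1.1]
2. s(m(s(a), s(m(s(a), s(s(b)), s(s(b)))), s(s(b))))  →  s(m(s(a), s(s(b)), s(s(b))))   [R3 at 1.2.1]
3. s(m(s(a), s(s(b)), s(s(b))))  →  s(s(b))   [R3 at 1]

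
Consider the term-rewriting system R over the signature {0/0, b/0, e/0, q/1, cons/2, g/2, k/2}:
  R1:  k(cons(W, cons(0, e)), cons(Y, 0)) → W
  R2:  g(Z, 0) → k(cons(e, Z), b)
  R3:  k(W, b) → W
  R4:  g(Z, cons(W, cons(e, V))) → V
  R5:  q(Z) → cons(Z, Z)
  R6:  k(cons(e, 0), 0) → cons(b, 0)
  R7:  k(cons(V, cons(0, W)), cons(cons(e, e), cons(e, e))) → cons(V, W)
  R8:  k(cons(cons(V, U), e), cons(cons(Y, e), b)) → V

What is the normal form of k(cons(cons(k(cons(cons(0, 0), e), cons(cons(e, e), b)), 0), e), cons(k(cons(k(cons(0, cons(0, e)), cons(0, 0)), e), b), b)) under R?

0

1. k(cons(cons(k(cons(cons(0, 0), e), cons(cons(e, e), b)), 0), e), cons(k(cons(k(cons(0, cons(0, e)), cons(0, 0)), e), b), b))  →  k(cons(cons(0, 0), e), cons(k(cons(k(cons(0, cons(0, e)), cons(0, 0)), e), b), b))   [R8 at 1.1.1]
2. k(cons(cons(0, 0), e), cons(k(cons(k(cons(0, cons(0, e)), cons(0, 0)), e), b), b))  →  k(cons(cons(0, 0), e), cons(cons(k(cons(0, cons(0, e)), cons(0, 0)), e), b))   [R3 at 2.1]
3. k(cons(cons(0, 0), e), cons(cons(k(cons(0, cons(0, e)), cons(0, 0)), e), b))  →  0   [R8 at ε]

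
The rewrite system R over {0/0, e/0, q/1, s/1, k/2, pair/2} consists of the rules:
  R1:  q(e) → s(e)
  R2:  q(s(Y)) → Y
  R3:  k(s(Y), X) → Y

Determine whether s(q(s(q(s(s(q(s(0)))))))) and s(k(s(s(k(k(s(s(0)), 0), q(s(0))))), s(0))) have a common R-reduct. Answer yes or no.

yes — NF(t₁) = s(s(0)), NF(t₂) = s(s(0))

Reduce t₁ = s(q(s(q(s(s(q(s(0)))))))):
1. s(q(s(q(s(s(q(s(0))))))))  →  s(q(s(s(q(s(0))))))   [R2 at 1]
2. s(q(s(s(q(s(0))))))  →  s(s(q(s(0))))   [R2 at 1]
3. s(s(q(s(0))))  →  s(s(0))   [R2 at 1.1]

Reduce t₂ = s(k(s(s(k(k(s(s(0)), 0), q(s(0))))), s(0))):
1. s(k(s(s(k(k(s(s(0)), 0), q(s(0))))), s(0)))  →  s(s(k(k(s(s(0)), 0), q(s(0)))))   [R3 at 1]
2. s(s(k(k(s(s(0)), 0), q(s(0)))))  →  s(s(k(s(0), q(s(0)))))   [R3 at 1.1.1]
3. s(s(k(s(0), q(s(0)))))  →  s(s(0))   [R3 at 1.1]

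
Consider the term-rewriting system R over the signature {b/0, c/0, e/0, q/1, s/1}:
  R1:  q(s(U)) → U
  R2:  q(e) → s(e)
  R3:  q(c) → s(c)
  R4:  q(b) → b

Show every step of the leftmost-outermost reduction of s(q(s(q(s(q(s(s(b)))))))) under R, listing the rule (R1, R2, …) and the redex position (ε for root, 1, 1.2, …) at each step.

s(s(b))

1. s(q(s(q(s(q(s(s(b))))))))  →  s(q(s(q(s(s(b))))))   [R1 at 1]
2. s(q(s(q(s(s(b))))))  →  s(q(s(s(b))))   [R1 at 1]
3. s(q(s(s(b))))  →  s(s(b))   [R1 at 1]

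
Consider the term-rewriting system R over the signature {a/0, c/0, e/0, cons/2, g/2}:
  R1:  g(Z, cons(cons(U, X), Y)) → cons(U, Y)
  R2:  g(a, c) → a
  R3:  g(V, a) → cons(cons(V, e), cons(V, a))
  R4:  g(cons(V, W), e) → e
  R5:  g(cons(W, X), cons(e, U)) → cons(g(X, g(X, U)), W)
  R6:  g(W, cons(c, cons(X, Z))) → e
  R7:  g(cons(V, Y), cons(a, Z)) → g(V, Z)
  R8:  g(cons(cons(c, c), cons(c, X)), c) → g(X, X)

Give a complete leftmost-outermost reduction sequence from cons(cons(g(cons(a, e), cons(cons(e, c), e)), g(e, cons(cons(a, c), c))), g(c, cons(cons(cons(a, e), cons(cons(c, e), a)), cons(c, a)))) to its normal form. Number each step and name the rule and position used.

1. cons(cons(g(cons(a, e), cons(cons(e, c), e)), g(e, cons(cons(a, c), c))), g(c, cons(cons(cons(a, e), cons(cons(c, e), a)), cons(c, a))))  →  cons(cons(cons(e, e), g(e, cons(cons(a, c), c))), g(c, cons(cons(cons(a, e), cons(cons(c, e), a)), cons(c, a))))   [R1 at 1.1]
2. cons(cons(cons(e, e), g(e, cons(cons(a, c), c))), g(c, cons(cons(cons(a, e), cons(cons(c, e), a)), cons(c, a))))  →  cons(cons(cons(e, e), cons(a, c)), g(c, cons(cons(cons(a, e), cons(cons(c, e), a)), cons(c, a))))   [R1 at 1.2]
3. cons(cons(cons(e, e), cons(a, c)), g(c, cons(cons(cons(a, e), cons(cons(c, e), a)), cons(c, a))))  →  cons(cons(cons(e, e), cons(a, c)), cons(cons(a, e), cons(c, a)))   [R1 at 2]

cons(cons(cons(e, e), cons(a, c)), cons(cons(a, e), cons(c, a)))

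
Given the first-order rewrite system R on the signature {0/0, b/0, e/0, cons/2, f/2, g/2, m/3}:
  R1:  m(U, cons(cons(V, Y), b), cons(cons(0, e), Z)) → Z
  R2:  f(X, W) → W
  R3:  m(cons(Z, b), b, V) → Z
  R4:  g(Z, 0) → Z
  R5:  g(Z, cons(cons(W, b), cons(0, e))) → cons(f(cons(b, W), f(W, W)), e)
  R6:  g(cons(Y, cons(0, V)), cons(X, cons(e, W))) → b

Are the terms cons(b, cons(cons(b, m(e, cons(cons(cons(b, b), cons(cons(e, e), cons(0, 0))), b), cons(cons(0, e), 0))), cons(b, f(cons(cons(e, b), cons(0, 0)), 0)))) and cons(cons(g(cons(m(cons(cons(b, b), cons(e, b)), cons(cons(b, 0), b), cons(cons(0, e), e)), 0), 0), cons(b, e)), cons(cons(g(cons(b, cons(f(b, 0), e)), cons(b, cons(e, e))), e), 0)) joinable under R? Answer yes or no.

no — NF(t₁) = cons(b, cons(cons(b, 0), cons(b, 0))), NF(t₂) = cons(cons(cons(e, 0), cons(b, e)), cons(cons(b, e), 0))

Reduce t₁ = cons(b, cons(cons(b, m(e, cons(cons(cons(b, b), cons(cons(e, e), cons(0, 0))), b), cons(cons(0, e), 0))), cons(b, f(cons(cons(e, b), cons(0, 0)), 0)))):
1. cons(b, cons(cons(b, m(e, cons(cons(cons(b, b), cons(cons(e, e), cons(0, 0))), b), cons(cons(0, e), 0))), cons(b, f(cons(cons(e, b), cons(0, 0)), 0))))  →  cons(b, cons(cons(b, 0), cons(b, f(cons(cons(e, b), cons(0, 0)), 0))))   [R1 at 2.1.2]
2. cons(b, cons(cons(b, 0), cons(b, f(cons(cons(e, b), cons(0, 0)), 0))))  →  cons(b, cons(cons(b, 0), cons(b, 0)))   [R2 at 2.2.2]

Reduce t₂ = cons(cons(g(cons(m(cons(cons(b, b), cons(e, b)), cons(cons(b, 0), b), cons(cons(0, e), e)), 0), 0), cons(b, e)), cons(cons(g(cons(b, cons(f(b, 0), e)), cons(b, cons(e, e))), e), 0)):
1. cons(cons(g(cons(m(cons(cons(b, b), cons(e, b)), cons(cons(b, 0), b), cons(cons(0, e), e)), 0), 0), cons(b, e)), cons(cons(g(cons(b, cons(f(b, 0), e)), cons(b, cons(e, e))), e), 0))  →  cons(cons(cons(m(cons(cons(b, b), cons(e, b)), cons(cons(b, 0), b), cons(cons(0, e), e)), 0), cons(b, e)), cons(cons(g(cons(b, cons(f(b, 0), e)), cons(b, cons(e, e))), e), 0))   [R4 at 1.1]
2. cons(cons(cons(m(cons(cons(b, b), cons(e, b)), cons(cons(b, 0), b), cons(cons(0, e), e)), 0), cons(b, e)), cons(cons(g(cons(b, cons(f(b, 0), e)), cons(b, cons(e, e))), e), 0))  →  cons(cons(cons(e, 0), cons(b, e)), cons(cons(g(cons(b, cons(f(b, 0), e)), cons(b, cons(e, e))), e), 0))   [R1 at 1.1.1]
3. cons(cons(cons(e, 0), cons(b, e)), cons(cons(g(cons(b, cons(f(b, 0), e)), cons(b, cons(e, e))), e), 0))  →  cons(cons(cons(e, 0), cons(b, e)), cons(cons(g(cons(b, cons(0, e)), cons(b, cons(e, e))), e), 0))   [R2 at 2.1.1.1.2.1]
4. cons(cons(cons(e, 0), cons(b, e)), cons(cons(g(cons(b, cons(0, e)), cons(b, cons(e, e))), e), 0))  →  cons(cons(cons(e, 0), cons(b, e)), cons(cons(b, e), 0))   [R6 at 2.1.1]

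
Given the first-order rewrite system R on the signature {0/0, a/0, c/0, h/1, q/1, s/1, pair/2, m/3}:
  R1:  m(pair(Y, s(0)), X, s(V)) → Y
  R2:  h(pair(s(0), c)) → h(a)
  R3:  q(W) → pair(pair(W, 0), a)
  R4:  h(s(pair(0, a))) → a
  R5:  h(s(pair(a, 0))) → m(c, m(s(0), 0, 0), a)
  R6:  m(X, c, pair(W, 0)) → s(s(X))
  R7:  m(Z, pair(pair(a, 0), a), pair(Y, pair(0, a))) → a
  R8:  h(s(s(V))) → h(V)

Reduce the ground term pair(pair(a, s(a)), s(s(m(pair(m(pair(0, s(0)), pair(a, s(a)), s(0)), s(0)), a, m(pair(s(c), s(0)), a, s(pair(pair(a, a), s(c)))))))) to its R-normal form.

pair(pair(a, s(a)), s(s(0)))

1. pair(pair(a, s(a)), s(s(m(pair(m(pair(0, s(0)), pair(a, s(a)), s(0)), s(0)), a, m(pair(s(c), s(0)), a, s(pair(pair(a, a), s(c))))))))  →  pair(pair(a, s(a)), s(s(m(pair(0, s(0)), a, m(pair(s(c), s(0)), a, s(pair(pair(a, a), s(c))))))))   [R1 at 2.1.1.1.1]
2. pair(pair(a, s(a)), s(s(m(pair(0, s(0)), a, m(pair(s(c), s(0)), a, s(pair(pair(a, a), s(c))))))))  →  pair(pair(a, s(a)), s(s(m(pair(0, s(0)), a, s(c)))))   [R1 at 2.1.1.3]
3. pair(pair(a, s(a)), s(s(m(pair(0, s(0)), a, s(c)))))  →  pair(pair(a, s(a)), s(s(0)))   [R1 at 2.1.1]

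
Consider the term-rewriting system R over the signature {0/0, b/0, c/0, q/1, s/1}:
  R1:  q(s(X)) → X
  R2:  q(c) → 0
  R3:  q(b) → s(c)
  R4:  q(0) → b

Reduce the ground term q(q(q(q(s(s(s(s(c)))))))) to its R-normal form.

1. q(q(q(q(s(s(s(s(c))))))))  →  q(q(q(s(s(s(c))))))   [R1 at 1.1.1]
2. q(q(q(s(s(s(c))))))  →  q(q(s(s(c))))   [R1 at 1.1]
3. q(q(s(s(c))))  →  q(s(c))   [R1 at 1]
4. q(s(c))  →  c   [R1 at ε]

c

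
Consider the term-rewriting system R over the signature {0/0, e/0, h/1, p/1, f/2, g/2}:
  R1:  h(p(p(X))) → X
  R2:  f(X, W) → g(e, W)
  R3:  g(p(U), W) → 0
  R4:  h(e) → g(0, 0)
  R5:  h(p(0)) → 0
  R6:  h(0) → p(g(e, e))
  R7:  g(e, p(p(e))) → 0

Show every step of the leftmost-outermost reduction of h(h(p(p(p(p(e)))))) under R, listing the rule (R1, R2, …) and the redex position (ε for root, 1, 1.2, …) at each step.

e

1. h(h(p(p(p(p(e))))))  →  h(p(p(e)))   [R1 at 1]
2. h(p(p(e)))  →  e   [R1 at ε]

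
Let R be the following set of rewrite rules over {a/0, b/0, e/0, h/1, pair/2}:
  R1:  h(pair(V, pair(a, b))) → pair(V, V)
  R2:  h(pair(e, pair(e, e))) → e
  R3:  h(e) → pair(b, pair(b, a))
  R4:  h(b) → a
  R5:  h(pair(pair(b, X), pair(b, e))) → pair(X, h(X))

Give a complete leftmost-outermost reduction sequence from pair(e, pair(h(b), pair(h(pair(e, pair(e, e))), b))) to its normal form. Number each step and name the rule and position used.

1. pair(e, pair(h(b), pair(h(pair(e, pair(e, e))), b)))  →  pair(e, pair(a, pair(h(pair(e, pair(e, e))), b)))   [R4 at 2.1]
2. pair(e, pair(a, pair(h(pair(e, pair(e, e))), b)))  →  pair(e, pair(a, pair(e, b)))   [R2 at 2.2.1]

pair(e, pair(a, pair(e, b)))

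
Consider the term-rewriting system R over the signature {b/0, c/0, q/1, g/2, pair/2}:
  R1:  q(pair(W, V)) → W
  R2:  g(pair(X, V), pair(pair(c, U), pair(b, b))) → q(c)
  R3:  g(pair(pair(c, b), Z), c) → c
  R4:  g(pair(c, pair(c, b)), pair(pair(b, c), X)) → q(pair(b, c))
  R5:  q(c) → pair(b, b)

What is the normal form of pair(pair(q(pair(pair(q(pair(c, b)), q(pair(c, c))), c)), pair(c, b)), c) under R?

1. pair(pair(q(pair(pair(q(pair(c, b)), q(pair(c, c))), c)), pair(c, b)), c)  →  pair(pair(pair(q(pair(c, b)), q(pair(c, c))), pair(c, b)), c)   [R1 at 1.1]
2. pair(pair(pair(q(pair(c, b)), q(pair(c, c))), pair(c, b)), c)  →  pair(pair(pair(c, q(pair(c, c))), pair(c, b)), c)   [R1 at 1.1.1]
3. pair(pair(pair(c, q(pair(c, c))), pair(c, b)), c)  →  pair(pair(pair(c, c), pair(c, b)), c)   [R1 at 1.1.2]

pair(pair(pair(c, c), pair(c, b)), c)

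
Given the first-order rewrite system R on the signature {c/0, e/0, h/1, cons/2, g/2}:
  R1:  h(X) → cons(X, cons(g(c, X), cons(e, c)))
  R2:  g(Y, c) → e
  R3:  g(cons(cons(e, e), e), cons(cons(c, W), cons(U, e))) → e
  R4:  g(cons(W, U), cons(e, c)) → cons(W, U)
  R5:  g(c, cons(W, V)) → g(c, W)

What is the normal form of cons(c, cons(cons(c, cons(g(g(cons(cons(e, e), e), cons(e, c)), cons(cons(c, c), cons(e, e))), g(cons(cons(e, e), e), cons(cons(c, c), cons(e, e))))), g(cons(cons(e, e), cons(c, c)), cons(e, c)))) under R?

cons(c, cons(cons(c, cons(e, e)), cons(cons(e, e), cons(c, c))))

1. cons(c, cons(cons(c, cons(g(g(cons(cons(e, e), e), cons(e, c)), cons(cons(c, c), cons(e, e))), g(cons(cons(e, e), e), cons(cons(c, c), cons(e, e))))), g(cons(cons(e, e), cons(c, c)), cons(e, c))))  →  cons(c, cons(cons(c, cons(g(cons(cons(e, e), e), cons(cons(c, c), cons(e, e))), g(cons(cons(e, e), e), cons(cons(c, c), cons(e, e))))), g(cons(cons(e, e), cons(c, c)), cons(e, c))))   [R4 at 2.1.2.1.1]
2. cons(c, cons(cons(c, cons(g(cons(cons(e, e), e), cons(cons(c, c), cons(e, e))), g(cons(cons(e, e), e), cons(cons(c, c), cons(e, e))))), g(cons(cons(e, e), cons(c, c)), cons(e, c))))  →  cons(c, cons(cons(c, cons(e, g(cons(cons(e, e), e), cons(cons(c, c), cons(e, e))))), g(cons(cons(e, e), cons(c, c)), cons(e, c))))   [R3 at 2.1.2.1]
3. cons(c, cons(cons(c, cons(e, g(cons(cons(e, e), e), cons(cons(c, c), cons(e, e))))), g(cons(cons(e, e), cons(c, c)), cons(e, c))))  →  cons(c, cons(cons(c, cons(e, e)), g(cons(cons(e, e), cons(c, c)), cons(e, c))))   [R3 at 2.1.2.2]
4. cons(c, cons(cons(c, cons(e, e)), g(cons(cons(e, e), cons(c, c)), cons(e, c))))  →  cons(c, cons(cons(c, cons(e, e)), cons(cons(e, e), cons(c, c))))   [R4 at 2.2]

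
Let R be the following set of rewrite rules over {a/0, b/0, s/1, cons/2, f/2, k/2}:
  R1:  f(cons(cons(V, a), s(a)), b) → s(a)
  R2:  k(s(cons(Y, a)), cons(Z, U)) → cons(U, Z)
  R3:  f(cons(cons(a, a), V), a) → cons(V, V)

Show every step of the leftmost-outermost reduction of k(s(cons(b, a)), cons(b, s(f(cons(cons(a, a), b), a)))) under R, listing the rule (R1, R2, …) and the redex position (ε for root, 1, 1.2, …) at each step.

1. k(s(cons(b, a)), cons(b, s(f(cons(cons(a, a), b), a))))  →  cons(s(f(cons(cons(a, a), b), a)), b)   [R2 at ε]
2. cons(s(f(cons(cons(a, a), b), a)), b)  →  cons(s(cons(b, b)), b)   [R3 at 1.1]

cons(s(cons(b, b)), b)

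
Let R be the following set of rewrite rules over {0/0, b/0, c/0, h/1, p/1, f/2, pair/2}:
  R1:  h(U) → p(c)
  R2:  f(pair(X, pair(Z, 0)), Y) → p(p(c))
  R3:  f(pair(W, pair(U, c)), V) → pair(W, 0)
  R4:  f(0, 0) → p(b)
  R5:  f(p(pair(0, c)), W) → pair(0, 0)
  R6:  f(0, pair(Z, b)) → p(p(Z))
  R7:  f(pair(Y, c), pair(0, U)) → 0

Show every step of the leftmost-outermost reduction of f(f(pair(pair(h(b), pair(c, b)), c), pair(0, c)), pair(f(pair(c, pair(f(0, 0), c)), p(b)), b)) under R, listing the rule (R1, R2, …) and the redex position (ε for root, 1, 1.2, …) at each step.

1. f(f(pair(pair(h(b), pair(c, b)), c), pair(0, c)), pair(f(pair(c, pair(f(0, 0), c)), p(b)), b))  →  f(0, pair(f(pair(c, pair(f(0, 0), c)), p(b)), b))   [R7 at 1]
2. f(0, pair(f(pair(c, pair(f(0, 0), c)), p(b)), b))  →  p(p(f(pair(c, pair(f(0, 0), c)), p(b))))   [R6 at ε]
3. p(p(f(pair(c, pair(f(0, 0), c)), p(b))))  →  p(p(pair(c, 0)))   [R3 at 1.1]

p(p(pair(c, 0)))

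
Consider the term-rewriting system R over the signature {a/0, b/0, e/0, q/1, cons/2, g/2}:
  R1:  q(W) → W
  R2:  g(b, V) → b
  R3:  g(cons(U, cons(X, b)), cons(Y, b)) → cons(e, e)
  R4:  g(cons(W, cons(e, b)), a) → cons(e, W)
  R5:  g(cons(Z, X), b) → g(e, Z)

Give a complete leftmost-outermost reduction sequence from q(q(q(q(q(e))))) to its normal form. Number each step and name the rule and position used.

e

1. q(q(q(q(q(e)))))  →  q(q(q(q(e))))   [R1 at ε]
2. q(q(q(q(e))))  →  q(q(q(e)))   [R1 at ε]
3. q(q(q(e)))  →  q(q(e))   [R1 at ε]
4. q(q(e))  →  q(e)   [R1 at ε]
5. q(e)  →  e   [R1 at ε]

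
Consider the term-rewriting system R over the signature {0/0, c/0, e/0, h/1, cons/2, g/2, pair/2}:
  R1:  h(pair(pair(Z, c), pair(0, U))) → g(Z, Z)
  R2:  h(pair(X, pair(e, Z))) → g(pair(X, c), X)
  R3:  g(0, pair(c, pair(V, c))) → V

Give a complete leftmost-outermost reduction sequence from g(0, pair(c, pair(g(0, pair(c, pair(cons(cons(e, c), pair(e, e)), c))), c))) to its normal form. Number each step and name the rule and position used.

cons(cons(e, c), pair(e, e))

1. g(0, pair(c, pair(g(0, pair(c, pair(cons(cons(e, c), pair(e, e)), c))), c)))  →  g(0, pair(c, pair(cons(cons(e, c), pair(e, e)), c)))   [R3 at ε]
2. g(0, pair(c, pair(cons(cons(e, c), pair(e, e)), c)))  →  cons(cons(e, c), pair(e, e))   [R3 at ε]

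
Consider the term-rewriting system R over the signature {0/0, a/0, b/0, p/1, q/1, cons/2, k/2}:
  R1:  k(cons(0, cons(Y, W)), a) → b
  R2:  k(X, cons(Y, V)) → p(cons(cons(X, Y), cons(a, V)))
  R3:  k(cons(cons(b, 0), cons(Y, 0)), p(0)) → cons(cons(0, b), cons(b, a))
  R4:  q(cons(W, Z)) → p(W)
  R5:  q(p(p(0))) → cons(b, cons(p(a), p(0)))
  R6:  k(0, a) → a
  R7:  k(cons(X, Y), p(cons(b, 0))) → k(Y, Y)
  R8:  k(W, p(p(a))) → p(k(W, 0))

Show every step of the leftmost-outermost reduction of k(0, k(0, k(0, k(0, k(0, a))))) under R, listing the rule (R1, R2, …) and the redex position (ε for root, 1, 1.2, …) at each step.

a

1. k(0, k(0, k(0, k(0, k(0, a)))))  →  k(0, k(0, k(0, k(0, a))))   [R6 at 2.2.2.2]
2. k(0, k(0, k(0, k(0, a))))  →  k(0, k(0, k(0, a)))   [R6 at 2.2.2]
3. k(0, k(0, k(0, a)))  →  k(0, k(0, a))   [R6 at 2.2]
4. k(0, k(0, a))  →  k(0, a)   [R6 at 2]
5. k(0, a)  →  a   [R6 at ε]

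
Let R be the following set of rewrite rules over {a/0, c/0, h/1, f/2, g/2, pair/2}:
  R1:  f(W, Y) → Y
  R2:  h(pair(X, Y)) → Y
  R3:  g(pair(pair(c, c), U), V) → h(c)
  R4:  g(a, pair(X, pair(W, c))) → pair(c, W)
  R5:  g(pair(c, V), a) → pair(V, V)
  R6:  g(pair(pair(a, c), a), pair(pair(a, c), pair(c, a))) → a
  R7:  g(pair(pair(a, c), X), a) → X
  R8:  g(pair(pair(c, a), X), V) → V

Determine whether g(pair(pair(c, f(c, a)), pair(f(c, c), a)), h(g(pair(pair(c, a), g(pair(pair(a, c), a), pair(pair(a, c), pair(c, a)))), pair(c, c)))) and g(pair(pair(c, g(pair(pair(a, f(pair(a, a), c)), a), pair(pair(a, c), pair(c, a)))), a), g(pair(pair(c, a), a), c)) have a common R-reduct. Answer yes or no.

yes — NF(t₁) = c, NF(t₂) = c

Reduce t₁ = g(pair(pair(c, f(c, a)), pair(f(c, c), a)), h(g(pair(pair(c, a), g(pair(pair(a, c), a), pair(pair(a, c), pair(c, a)))), pair(c, c)))):
1. g(pair(pair(c, f(c, a)), pair(f(c, c), a)), h(g(pair(pair(c, a), g(pair(pair(a, c), a), pair(pair(a, c), pair(c, a)))), pair(c, c))))  →  g(pair(pair(c, a), pair(f(c, c), a)), h(g(pair(pair(c, a), g(pair(pair(a, c), a), pair(pair(a, c), pair(c, a)))), pair(c, c))))   [R1 at 1.1.2]
2. g(pair(pair(c, a), pair(f(c, c), a)), h(g(pair(pair(c, a), g(pair(pair(a, c), a), pair(pair(a, c), pair(c, a)))), pair(c, c))))  →  h(g(pair(pair(c, a), g(pair(pair(a, c), a), pair(pair(a, c), pair(c, a)))), pair(c, c)))   [R8 at ε]
3. h(g(pair(pair(c, a), g(pair(pair(a, c), a), pair(pair(a, c), pair(c, a)))), pair(c, c)))  →  h(pair(c, c))   [R8 at 1]
4. h(pair(c, c))  →  c   [R2 at ε]

Reduce t₂ = g(pair(pair(c, g(pair(pair(a, f(pair(a, a), c)), a), pair(pair(a, c), pair(c, a)))), a), g(pair(pair(c, a), a), c)):
1. g(pair(pair(c, g(pair(pair(a, f(pair(a, a), c)), a), pair(pair(a, c), pair(c, a)))), a), g(pair(pair(c, a), a), c))  →  g(pair(pair(c, g(pair(pair(a, c), a), pair(pair(a, c), pair(c, a)))), a), g(pair(pair(c, a), a), c))   [R1 at 1.1.2.1.1.2]
2. g(pair(pair(c, g(pair(pair(a, c), a), pair(pair(a, c), pair(c, a)))), a), g(pair(pair(c, a), a), c))  →  g(pair(pair(c, a), a), g(pair(pair(c, a), a), c))   [R6 at 1.1.2]
3. g(pair(pair(c, a), a), g(pair(pair(c, a), a), c))  →  g(pair(pair(c, a), a), c)   [R8 at ε]
4. g(pair(pair(c, a), a), c)  →  c   [R8 at ε]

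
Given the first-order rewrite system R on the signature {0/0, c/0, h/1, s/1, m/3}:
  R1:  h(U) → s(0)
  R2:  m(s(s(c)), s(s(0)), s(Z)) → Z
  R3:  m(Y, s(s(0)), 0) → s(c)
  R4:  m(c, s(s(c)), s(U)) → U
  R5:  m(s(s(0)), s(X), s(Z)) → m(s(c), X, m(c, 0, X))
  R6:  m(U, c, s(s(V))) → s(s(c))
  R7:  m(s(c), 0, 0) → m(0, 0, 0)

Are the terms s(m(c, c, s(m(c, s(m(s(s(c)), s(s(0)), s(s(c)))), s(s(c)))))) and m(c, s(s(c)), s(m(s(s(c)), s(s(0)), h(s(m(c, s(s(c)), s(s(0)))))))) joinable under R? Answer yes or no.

no — NF(t₁) = s(s(s(c))), NF(t₂) = 0

Reduce t₁ = s(m(c, c, s(m(c, s(m(s(s(c)), s(s(0)), s(s(c)))), s(s(c)))))):
1. s(m(c, c, s(m(c, s(m(s(s(c)), s(s(0)), s(s(c)))), s(s(c))))))  →  s(m(c, c, s(m(c, s(s(c)), s(s(c))))))   [R2 at 1.3.1.2.1]
2. s(m(c, c, s(m(c, s(s(c)), s(s(c))))))  →  s(m(c, c, s(s(c))))   [R4 at 1.3.1]
3. s(m(c, c, s(s(c))))  →  s(s(s(c)))   [R6 at 1]

Reduce t₂ = m(c, s(s(c)), s(m(s(s(c)), s(s(0)), h(s(m(c, s(s(c)), s(s(0)))))))):
1. m(c, s(s(c)), s(m(s(s(c)), s(s(0)), h(s(m(c, s(s(c)), s(s(0))))))))  →  m(s(s(c)), s(s(0)), h(s(m(c, s(s(c)), s(s(0))))))   [R4 at ε]
2. m(s(s(c)), s(s(0)), h(s(m(c, s(s(c)), s(s(0))))))  →  m(s(s(c)), s(s(0)), s(0))   [R1 at 3]
3. m(s(s(c)), s(s(0)), s(0))  →  0   [R2 at ε]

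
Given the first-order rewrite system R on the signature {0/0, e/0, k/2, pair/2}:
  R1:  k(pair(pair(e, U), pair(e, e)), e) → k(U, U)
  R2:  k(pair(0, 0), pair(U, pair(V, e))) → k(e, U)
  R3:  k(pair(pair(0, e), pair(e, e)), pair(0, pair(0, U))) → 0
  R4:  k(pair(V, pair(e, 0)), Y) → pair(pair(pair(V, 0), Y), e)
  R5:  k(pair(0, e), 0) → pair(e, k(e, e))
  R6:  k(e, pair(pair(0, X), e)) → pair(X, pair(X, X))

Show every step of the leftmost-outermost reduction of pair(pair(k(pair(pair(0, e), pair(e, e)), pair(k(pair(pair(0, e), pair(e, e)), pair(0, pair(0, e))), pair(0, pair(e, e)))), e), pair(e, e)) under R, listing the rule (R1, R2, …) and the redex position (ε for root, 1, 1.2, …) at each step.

pair(pair(0, e), pair(e, e))

1. pair(pair(k(pair(pair(0, e), pair(e, e)), pair(k(pair(pair(0, e), pair(e, e)), pair(0, pair(0, e))), pair(0, pair(e, e)))), e), pair(e, e))  →  pair(pair(k(pair(pair(0, e), pair(e, e)), pair(0, pair(0, pair(e, e)))), e), pair(e, e))   [R3 at 1.1.2.1]
2. pair(pair(k(pair(pair(0, e), pair(e, e)), pair(0, pair(0, pair(e, e)))), e), pair(e, e))  →  pair(pair(0, e), pair(e, e))   [R3 at 1.1]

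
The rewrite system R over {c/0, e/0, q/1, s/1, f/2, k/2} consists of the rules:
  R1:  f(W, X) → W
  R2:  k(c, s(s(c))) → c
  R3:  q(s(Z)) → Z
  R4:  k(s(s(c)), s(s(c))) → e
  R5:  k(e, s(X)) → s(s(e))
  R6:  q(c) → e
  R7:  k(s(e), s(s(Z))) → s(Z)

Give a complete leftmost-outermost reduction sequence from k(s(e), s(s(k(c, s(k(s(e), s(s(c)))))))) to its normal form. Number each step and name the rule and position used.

1. k(s(e), s(s(k(c, s(k(s(e), s(s(c))))))))  →  s(k(c, s(k(s(e), s(s(c))))))   [R7 at ε]
2. s(k(c, s(k(s(e), s(s(c))))))  →  s(k(c, s(s(c))))   [R7 at 1.2.1]
3. s(k(c, s(s(c))))  →  s(c)   [R2 at 1]

s(c)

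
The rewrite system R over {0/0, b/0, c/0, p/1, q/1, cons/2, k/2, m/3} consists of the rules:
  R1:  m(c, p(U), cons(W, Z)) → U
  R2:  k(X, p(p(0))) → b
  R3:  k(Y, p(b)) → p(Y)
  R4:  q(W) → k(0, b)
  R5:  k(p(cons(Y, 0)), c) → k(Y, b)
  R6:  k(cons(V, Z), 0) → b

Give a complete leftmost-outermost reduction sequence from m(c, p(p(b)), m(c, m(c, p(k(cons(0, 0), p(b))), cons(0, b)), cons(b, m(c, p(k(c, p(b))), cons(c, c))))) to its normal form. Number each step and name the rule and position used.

1. m(c, p(p(b)), m(c, m(c, p(k(cons(0, 0), p(b))), cons(0, b)), cons(b, m(c, p(k(c, p(b))), cons(c, c)))))  →  m(c, p(p(b)), m(c, k(cons(0, 0), p(b)), cons(b, m(c, p(k(c, p(b))), cons(c, c)))))   [R1 at 3.2]
2. m(c, p(p(b)), m(c, k(cons(0, 0), p(b)), cons(b, m(c, p(k(c, p(b))), cons(c, c)))))  →  m(c, p(p(b)), m(c, p(cons(0, 0)), cons(b, m(c, p(k(c, p(b))), cons(c, c)))))   [R3 at 3.2]
3. m(c, p(p(b)), m(c, p(cons(0, 0)), cons(b, m(c, p(k(c, p(b))), cons(c, c)))))  →  m(c, p(p(b)), cons(0, 0))   [R1 at 3]
4. m(c, p(p(b)), cons(0, 0))  →  p(b)   [R1 at ε]

p(b)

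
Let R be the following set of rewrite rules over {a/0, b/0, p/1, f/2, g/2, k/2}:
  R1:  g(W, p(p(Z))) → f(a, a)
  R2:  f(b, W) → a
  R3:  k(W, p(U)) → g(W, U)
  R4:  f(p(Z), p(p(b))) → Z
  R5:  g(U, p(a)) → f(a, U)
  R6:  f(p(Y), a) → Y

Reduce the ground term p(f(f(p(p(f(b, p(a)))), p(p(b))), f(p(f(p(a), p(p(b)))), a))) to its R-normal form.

p(a)

1. p(f(f(p(p(f(b, p(a)))), p(p(b))), f(p(f(p(a), p(p(b)))), a)))  →  p(f(p(f(b, p(a))), f(p(f(p(a), p(p(b)))), a)))   [R4 at 1.1]
2. p(f(p(f(b, p(a))), f(p(f(p(a), p(p(b)))), a)))  →  p(f(p(a), f(p(f(p(a), p(p(b)))), a)))   [R2 at 1.1.1]
3. p(f(p(a), f(p(f(p(a), p(p(b)))), a)))  →  p(f(p(a), f(p(a), p(p(b)))))   [R6 at 1.2]
4. p(f(p(a), f(p(a), p(p(b)))))  →  p(f(p(a), a))   [R4 at 1.2]
5. p(f(p(a), a))  →  p(a)   [R6 at 1]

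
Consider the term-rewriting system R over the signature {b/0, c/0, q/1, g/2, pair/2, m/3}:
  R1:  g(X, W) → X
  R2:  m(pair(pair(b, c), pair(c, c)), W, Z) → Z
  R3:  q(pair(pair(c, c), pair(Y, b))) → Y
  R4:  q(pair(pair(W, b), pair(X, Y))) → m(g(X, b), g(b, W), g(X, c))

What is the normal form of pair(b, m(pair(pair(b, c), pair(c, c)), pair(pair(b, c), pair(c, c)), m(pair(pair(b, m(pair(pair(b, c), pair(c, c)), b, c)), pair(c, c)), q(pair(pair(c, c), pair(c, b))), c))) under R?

pair(b, c)

1. pair(b, m(pair(pair(b, c), pair(c, c)), pair(pair(b, c), pair(c, c)), m(pair(pair(b, m(pair(pair(b, c), pair(c, c)), b, c)), pair(c, c)), q(pair(pair(c, c), pair(c, b))), c)))  →  pair(b, m(pair(pair(b, m(pair(pair(b, c), pair(c, c)), b, c)), pair(c, c)), q(pair(pair(c, c), pair(c, b))), c))   [R2 at 2]
2. pair(b, m(pair(pair(b, m(pair(pair(b, c), pair(c, c)), b, c)), pair(c, c)), q(pair(pair(c, c), pair(c, b))), c))  →  pair(b, m(pair(pair(b, c), pair(c, c)), q(pair(pair(c, c), pair(c, b))), c))   [R2 at 2.1.1.2]
3. pair(b, m(pair(pair(b, c), pair(c, c)), q(pair(pair(c, c), pair(c, b))), c))  →  pair(b, c)   [R2 at 2]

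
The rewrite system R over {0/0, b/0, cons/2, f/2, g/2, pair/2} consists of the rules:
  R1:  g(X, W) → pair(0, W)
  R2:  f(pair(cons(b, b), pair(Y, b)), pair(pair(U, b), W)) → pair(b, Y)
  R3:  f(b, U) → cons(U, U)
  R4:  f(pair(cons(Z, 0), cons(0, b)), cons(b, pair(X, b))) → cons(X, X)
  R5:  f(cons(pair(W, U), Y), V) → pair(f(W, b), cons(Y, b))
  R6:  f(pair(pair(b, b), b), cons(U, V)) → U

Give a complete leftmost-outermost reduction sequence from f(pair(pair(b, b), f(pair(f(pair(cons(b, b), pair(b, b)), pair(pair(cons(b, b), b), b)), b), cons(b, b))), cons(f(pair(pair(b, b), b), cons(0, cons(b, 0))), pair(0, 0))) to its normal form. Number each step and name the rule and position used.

0

1. f(pair(pair(b, b), f(pair(f(pair(cons(b, b), pair(b, b)), pair(pair(cons(b, b), b), b)), b), cons(b, b))), cons(f(pair(pair(b, b), b), cons(0, cons(b, 0))), pair(0, 0)))  →  f(pair(pair(b, b), f(pair(pair(b, b), b), cons(b, b))), cons(f(pair(pair(b, b), b), cons(0, cons(b, 0))), pair(0, 0)))   [R2 at 1.2.1.1]
2. f(pair(pair(b, b), f(pair(pair(b, b), b), cons(b, b))), cons(f(pair(pair(b, b), b), cons(0, cons(b, 0))), pair(0, 0)))  →  f(pair(pair(b, b), b), cons(f(pair(pair(b, b), b), cons(0, cons(b, 0))), pair(0, 0)))   [R6 at 1.2]
3. f(pair(pair(b, b), b), cons(f(pair(pair(b, b), b), cons(0, cons(b, 0))), pair(0, 0)))  →  f(pair(pair(b, b), b), cons(0, cons(b, 0)))   [R6 at ε]
4. f(pair(pair(b, b), b), cons(0, cons(b, 0)))  →  0   [R6 at ε]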